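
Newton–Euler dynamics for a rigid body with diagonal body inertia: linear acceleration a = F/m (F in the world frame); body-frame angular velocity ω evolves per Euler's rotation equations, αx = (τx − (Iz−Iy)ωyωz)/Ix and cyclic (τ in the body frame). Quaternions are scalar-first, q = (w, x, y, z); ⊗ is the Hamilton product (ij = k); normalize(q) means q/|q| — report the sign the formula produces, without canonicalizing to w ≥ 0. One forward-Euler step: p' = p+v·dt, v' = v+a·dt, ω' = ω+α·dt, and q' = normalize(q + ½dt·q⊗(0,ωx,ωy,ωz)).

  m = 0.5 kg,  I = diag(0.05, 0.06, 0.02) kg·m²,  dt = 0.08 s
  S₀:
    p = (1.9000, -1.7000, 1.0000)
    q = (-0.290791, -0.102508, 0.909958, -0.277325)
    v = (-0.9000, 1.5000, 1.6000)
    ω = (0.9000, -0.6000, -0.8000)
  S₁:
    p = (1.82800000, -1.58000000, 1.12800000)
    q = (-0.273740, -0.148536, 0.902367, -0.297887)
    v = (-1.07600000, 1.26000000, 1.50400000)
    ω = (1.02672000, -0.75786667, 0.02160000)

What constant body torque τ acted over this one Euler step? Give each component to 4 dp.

rate change Δω = (0.12672000, -0.15786667, 0.82160000)
τ = I·(Δω/dt) + ω₀×(Iω₀) = (0.0600, -0.1400, 0.2000)

τ = (0.0600, -0.1400, 0.2000)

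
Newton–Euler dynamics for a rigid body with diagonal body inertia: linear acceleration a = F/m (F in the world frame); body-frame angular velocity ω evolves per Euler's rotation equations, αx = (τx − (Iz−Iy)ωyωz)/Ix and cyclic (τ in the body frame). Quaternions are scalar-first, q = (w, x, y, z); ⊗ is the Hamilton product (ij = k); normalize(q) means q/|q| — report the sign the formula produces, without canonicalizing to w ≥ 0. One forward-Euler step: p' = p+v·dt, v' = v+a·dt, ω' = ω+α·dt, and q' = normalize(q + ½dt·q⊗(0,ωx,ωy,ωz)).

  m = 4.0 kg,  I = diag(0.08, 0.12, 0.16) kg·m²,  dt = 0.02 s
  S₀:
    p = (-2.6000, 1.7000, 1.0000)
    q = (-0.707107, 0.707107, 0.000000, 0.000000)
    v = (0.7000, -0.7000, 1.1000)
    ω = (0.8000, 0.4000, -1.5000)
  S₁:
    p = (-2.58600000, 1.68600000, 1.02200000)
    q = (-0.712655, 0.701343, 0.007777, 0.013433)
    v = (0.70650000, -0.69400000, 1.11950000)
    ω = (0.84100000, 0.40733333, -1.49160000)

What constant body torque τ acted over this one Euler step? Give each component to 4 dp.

rate change Δω = (0.04100000, 0.00733333, 0.00840000)
precession coupling = (-0.0240, 0.0960, 0.0128)
applied torque τ = (0.1400, 0.1400, 0.0800)

τ = (0.1400, 0.1400, 0.0800)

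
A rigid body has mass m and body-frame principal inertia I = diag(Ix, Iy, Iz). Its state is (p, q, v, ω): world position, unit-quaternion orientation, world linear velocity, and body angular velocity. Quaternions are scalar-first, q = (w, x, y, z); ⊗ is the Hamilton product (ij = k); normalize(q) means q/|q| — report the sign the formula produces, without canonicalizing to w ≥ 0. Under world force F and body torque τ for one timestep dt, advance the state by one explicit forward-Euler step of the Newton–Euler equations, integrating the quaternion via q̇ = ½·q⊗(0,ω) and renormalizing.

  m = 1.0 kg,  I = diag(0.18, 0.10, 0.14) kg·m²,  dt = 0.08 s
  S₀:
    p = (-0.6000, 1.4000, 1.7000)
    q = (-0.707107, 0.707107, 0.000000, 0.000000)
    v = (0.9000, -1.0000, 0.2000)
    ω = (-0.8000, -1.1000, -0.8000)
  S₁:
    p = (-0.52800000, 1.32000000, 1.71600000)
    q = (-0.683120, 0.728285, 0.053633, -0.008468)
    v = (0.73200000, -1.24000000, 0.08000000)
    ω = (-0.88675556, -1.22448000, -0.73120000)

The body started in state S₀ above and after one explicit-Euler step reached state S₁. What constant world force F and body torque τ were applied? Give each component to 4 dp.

Δω = ω₁−ω₀ = (-0.08675556, -0.12448000, 0.06880000)
ω₀×(Iω₀) = (0.0352, 0.0256, -0.0704)
τ = I·(Δω/dt) + ω₀×(Iω₀) = (-0.1600, -0.1300, 0.0500)
v₁ − v₀ = (-0.16800000, -0.24000000, -0.12000000)
F = m·Δv/dt = (-2.1000, -3.0000, -1.5000)

F = (-2.1000, -3.0000, -1.5000)
τ = (-0.1600, -0.1300, 0.0500)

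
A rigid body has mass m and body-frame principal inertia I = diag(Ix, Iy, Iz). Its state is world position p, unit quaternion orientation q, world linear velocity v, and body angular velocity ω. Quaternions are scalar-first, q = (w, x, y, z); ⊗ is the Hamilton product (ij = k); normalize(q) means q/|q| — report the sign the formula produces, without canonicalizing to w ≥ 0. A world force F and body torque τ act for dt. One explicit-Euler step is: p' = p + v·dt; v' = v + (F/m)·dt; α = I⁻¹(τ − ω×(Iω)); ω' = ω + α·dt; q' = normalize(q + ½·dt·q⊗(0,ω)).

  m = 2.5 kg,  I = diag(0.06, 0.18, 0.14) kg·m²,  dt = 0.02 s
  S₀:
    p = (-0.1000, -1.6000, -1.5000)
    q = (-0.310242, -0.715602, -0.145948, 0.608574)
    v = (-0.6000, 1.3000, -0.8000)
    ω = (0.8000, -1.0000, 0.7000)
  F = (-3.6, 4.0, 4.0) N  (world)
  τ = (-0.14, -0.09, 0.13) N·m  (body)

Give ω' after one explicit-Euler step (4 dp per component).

ω' = (0.7440, -1.0050, 0.7323)

gyro term ω×Iω = (0.0280, -0.0448, -0.0960)
(τ − ω×Iω)/I = (-2.8000, -0.2511, 1.6143)
ω + α·dt = (0.7440, -1.0050, 0.7323)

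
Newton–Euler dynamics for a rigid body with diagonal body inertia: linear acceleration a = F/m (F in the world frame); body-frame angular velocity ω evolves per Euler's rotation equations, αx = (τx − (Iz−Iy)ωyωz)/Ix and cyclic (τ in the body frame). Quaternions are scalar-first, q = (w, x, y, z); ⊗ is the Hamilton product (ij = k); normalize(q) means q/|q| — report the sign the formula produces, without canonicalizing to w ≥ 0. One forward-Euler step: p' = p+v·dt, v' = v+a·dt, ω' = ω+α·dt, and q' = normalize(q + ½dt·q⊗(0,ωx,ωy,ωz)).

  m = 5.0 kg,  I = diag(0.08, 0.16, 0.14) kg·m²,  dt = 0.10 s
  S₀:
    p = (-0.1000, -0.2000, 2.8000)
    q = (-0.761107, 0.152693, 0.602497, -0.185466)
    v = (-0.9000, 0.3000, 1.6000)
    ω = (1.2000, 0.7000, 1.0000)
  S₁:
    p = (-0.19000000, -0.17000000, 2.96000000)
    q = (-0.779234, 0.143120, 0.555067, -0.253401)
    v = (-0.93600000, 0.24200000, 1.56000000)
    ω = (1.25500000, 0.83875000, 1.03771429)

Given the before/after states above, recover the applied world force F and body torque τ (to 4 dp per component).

F = (-1.8000, -2.9000, -2.0000)
τ = (0.0300, 0.1500, 0.1200)

ω₁ − ω₀ = (0.05500000, 0.13875000, 0.03771429)
applied torque τ = (0.0300, 0.1500, 0.1200)
v₁ − v₀ = (-0.03600000, -0.05800000, -0.04000000)
m·(v₁−v₀)/dt = (-1.8000, -2.9000, -2.0000)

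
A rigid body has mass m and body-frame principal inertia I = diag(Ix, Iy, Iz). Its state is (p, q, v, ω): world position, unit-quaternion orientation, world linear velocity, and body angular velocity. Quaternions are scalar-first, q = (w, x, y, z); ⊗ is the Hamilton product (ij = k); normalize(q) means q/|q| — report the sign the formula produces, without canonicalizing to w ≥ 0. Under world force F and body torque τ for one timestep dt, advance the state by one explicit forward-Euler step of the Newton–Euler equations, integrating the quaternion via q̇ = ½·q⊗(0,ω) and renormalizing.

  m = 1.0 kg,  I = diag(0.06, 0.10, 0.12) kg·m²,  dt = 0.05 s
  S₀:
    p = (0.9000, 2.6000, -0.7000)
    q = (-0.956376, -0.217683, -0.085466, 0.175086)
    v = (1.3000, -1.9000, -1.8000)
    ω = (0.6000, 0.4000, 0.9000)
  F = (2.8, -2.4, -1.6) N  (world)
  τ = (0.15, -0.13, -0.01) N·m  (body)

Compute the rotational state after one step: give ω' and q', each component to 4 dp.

(τ − ω×Iω)/I = (2.3800, -0.9760, -0.1633)
ω' = ω + α·dt = (0.7190, 0.3512, 0.8918)
q⊗(0,ω) = (0.0072188, -0.7207794, -0.0815841, -0.8965320)
q' = normalize(q + ½dt·q⊗(0,ω)) = (-0.9558, -0.2356, -0.0875, 0.1526)

ω' = (0.7190, 0.3512, 0.8918)
q' = (-0.9558, -0.2356, -0.0875, 0.1526)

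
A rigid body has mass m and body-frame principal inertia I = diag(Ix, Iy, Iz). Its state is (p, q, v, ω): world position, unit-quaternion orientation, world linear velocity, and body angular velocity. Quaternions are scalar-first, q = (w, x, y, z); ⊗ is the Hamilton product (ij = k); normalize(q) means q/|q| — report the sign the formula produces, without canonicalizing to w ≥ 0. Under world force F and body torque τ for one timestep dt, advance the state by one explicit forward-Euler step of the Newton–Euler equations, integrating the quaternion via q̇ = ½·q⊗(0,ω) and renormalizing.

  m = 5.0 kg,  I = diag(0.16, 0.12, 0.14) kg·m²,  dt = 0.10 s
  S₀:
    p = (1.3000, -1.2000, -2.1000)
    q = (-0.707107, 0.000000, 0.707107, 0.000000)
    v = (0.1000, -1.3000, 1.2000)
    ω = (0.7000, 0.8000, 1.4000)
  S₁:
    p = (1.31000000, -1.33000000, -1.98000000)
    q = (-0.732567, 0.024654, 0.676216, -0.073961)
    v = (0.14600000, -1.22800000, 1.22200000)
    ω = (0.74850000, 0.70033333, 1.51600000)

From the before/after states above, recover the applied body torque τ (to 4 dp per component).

ω₁ − ω₀ = (0.04850000, -0.09966667, 0.11600000)
I·α + gyro = (0.1000, -0.1000, 0.1400)

τ = (0.1000, -0.1000, 0.1400)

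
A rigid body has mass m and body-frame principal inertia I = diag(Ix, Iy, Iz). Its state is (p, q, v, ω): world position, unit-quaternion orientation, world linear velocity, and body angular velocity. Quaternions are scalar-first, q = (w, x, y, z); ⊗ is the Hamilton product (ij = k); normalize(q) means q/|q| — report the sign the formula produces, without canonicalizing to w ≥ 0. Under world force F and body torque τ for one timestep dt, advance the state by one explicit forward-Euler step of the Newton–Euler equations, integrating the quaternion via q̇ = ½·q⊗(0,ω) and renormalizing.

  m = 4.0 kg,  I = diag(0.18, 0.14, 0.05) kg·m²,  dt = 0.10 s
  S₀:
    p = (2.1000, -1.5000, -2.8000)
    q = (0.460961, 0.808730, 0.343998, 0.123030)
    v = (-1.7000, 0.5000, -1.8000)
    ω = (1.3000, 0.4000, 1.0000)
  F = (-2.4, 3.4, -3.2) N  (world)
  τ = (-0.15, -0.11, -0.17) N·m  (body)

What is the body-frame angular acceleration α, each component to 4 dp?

precession coupling ω×(Iω) = (-0.0360, 0.1690, -0.0208)
(τ − ω×Iω)/I = (-0.6333, -1.9929, -2.9840)

α = (-0.6333, -1.9929, -2.9840)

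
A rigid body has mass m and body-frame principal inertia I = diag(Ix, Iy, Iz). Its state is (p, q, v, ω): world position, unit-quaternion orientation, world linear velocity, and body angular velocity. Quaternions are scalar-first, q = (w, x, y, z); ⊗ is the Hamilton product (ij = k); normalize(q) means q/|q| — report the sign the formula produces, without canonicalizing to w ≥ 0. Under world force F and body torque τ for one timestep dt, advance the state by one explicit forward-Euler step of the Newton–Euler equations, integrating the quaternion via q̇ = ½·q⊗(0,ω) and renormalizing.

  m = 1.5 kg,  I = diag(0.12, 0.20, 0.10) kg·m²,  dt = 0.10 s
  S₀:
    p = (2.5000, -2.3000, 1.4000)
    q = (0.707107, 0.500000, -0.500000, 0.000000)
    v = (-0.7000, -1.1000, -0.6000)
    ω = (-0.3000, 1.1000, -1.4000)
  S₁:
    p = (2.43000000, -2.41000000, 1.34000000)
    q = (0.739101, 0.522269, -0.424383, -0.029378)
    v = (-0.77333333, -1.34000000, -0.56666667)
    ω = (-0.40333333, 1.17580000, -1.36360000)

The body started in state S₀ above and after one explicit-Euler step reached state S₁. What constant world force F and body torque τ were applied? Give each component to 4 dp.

F = (-1.1000, -3.6000, 0.5000)
τ = (0.0300, 0.1600, 0.0100)

rate change Δω = (-0.10333333, 0.07580000, 0.03640000)
precession coupling = (0.1540, 0.0084, -0.0264)
applied torque τ = (0.0300, 0.1600, 0.0100)
velocity change Δv = (-0.07333333, -0.24000000, 0.03333333)
F = m·Δv/dt = (-1.1000, -3.6000, 0.5000)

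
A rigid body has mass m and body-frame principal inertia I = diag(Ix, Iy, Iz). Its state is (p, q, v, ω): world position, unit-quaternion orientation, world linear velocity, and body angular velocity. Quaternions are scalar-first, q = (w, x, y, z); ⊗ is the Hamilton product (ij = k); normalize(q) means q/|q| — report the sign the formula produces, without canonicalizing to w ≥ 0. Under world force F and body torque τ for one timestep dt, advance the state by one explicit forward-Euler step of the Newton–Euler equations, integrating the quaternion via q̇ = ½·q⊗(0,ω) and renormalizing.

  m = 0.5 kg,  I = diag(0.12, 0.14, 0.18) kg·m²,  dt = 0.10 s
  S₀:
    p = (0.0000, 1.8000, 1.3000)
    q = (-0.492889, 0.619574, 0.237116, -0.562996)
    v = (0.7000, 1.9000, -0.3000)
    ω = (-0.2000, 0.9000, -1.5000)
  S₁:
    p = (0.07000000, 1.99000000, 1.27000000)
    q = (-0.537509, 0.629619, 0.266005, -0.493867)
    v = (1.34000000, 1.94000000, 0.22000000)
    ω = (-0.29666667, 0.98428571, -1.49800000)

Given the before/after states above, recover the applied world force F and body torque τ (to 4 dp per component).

Δω = ω₁−ω₀ = (-0.09666667, 0.08428571, 0.00200000)
precession coupling = (-0.0540, -0.0180, -0.0036)
τ = I·(Δω/dt) + ω₀×(Iω₀) = (-0.1700, 0.1000, 0.0000)
velocity change Δv = (0.64000000, 0.04000000, 0.52000000)
m·(v₁−v₀)/dt = (3.2000, 0.2000, 2.6000)

F = (3.2000, 0.2000, 2.6000)
τ = (-0.1700, 0.1000, 0.0000)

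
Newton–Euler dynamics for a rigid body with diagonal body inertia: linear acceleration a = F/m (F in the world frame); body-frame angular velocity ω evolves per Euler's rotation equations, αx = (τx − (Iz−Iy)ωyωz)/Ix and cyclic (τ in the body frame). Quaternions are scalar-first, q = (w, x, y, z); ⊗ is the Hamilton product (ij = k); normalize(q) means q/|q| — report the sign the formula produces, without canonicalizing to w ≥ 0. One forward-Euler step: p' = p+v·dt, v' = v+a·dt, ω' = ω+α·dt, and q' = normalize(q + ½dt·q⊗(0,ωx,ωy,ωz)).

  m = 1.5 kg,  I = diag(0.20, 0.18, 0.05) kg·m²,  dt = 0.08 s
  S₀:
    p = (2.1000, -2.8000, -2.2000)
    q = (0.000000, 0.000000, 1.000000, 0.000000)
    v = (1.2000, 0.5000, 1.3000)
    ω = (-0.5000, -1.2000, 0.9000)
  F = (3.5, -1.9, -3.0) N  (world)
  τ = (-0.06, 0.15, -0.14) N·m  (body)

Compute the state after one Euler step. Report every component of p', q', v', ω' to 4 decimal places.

p' = (2.1960, -2.7600, -2.0960)
q' = (0.0479, 0.0359, 0.9980, 0.0200)
v' = (1.3867, 0.3987, 1.1400)
ω' = (-0.5802, -1.1033, 0.6952)

ω×(Iω) gyroscopic = (0.1404, -0.0675, -0.0120)
(τ − ω×Iω)/I = (-1.0020, 1.2083, -2.5600)
new body rate ω' = (-0.5802, -1.1033, 0.6952)
q⊗(0,ω) = (1.2000000, 0.9000000, 0.0000000, 0.5000000)
q' = normalize(q + ½dt·q⊗(0,ω)) = (0.0479, 0.0359, 0.9980, 0.0200)
a = F/m = (2.3333, -1.2667, -2.0000)
new position p' = (2.1960, -2.7600, -2.0960)
new velocity v' = (1.3867, 0.3987, 1.1400)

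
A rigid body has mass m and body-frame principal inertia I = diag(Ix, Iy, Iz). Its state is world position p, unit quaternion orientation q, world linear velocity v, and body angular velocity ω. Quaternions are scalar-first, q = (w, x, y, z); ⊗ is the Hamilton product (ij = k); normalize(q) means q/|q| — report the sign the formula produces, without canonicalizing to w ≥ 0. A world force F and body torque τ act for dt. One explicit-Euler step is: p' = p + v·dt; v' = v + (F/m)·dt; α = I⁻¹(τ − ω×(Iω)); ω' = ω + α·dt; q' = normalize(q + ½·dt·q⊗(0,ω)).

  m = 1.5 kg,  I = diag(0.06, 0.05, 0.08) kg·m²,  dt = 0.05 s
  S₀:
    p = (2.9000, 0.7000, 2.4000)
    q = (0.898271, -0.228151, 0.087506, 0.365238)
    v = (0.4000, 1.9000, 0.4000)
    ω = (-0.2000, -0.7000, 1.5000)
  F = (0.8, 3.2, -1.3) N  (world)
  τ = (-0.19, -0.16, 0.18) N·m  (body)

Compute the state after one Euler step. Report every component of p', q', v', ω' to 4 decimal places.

a = (0.5333, 2.1333, -0.8667)
p + v·dt = (2.9200, 0.7950, 2.4200)
v' = v + a·dt = (0.4267, 2.0067, 0.3567)
α = I⁻¹(τ − ω×Iω) = (-2.6417, -3.3200, 2.2675)
ω' = ω + α·dt = (-0.3321, -0.8660, 1.6134)
Hamilton product q⊗(0,ω) = (-0.5322330, 0.2072714, -0.3596108, 1.5246134)
q' = normalize(q + ½dt·q⊗(0,ω)) = (0.8842, -0.2228, 0.0784, 0.4030)

p' = (2.9200, 0.7950, 2.4200)
q' = (0.8842, -0.2228, 0.0784, 0.4030)
v' = (0.4267, 2.0067, 0.3567)
ω' = (-0.3321, -0.8660, 1.6134)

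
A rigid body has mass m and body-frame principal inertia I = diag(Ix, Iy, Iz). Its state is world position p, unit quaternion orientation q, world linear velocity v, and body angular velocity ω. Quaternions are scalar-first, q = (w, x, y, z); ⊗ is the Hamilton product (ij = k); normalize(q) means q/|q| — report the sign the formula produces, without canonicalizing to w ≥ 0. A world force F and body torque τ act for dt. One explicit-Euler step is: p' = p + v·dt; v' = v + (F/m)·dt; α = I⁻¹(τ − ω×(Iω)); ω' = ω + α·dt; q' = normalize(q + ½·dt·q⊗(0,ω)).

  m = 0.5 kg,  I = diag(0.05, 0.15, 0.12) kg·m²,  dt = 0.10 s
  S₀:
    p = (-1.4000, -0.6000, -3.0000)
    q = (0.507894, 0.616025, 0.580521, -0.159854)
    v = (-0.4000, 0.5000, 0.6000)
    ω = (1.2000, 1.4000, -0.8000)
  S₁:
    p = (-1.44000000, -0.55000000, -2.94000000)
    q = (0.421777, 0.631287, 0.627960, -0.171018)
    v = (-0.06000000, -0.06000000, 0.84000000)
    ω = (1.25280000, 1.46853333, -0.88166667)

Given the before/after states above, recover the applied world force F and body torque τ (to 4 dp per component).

F = (1.7000, -2.8000, 1.2000)
τ = (0.0600, 0.1700, 0.0700)

ω₁ − ω₀ = (0.05280000, 0.06853333, -0.08166667)
gyro term ω₀×Iω₀ = (0.0336, 0.0672, 0.1680)
τ = I·(Δω/dt) + ω₀×(Iω₀) = (0.0600, 0.1700, 0.0700)
velocity change Δv = (0.34000000, -0.56000000, 0.24000000)
F = m·Δv/dt = (1.7000, -2.8000, 1.2000)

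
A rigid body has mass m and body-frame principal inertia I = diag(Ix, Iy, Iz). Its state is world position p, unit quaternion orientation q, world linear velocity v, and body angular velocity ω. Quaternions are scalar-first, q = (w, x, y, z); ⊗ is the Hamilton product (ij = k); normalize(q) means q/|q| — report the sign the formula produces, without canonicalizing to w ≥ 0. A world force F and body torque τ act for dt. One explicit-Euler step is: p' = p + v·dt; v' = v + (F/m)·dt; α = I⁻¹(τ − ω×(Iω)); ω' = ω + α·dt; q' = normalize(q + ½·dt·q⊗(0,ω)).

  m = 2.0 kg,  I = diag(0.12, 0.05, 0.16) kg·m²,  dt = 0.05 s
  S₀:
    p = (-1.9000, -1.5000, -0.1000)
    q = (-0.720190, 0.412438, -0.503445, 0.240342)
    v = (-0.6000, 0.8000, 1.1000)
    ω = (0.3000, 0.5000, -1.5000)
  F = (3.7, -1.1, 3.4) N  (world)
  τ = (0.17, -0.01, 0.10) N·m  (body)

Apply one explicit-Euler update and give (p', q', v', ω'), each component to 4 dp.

p' = (-1.9300, -1.4600, -0.0450)
q' = (-0.7074, 0.4226, -0.4948, 0.2761)
v' = (-0.5075, 0.7725, 1.1850)
ω' = (0.4052, 0.4720, -1.4655)

a = F/m = (1.8500, -0.5500, 1.7000)
p' = p + v·dt = (-1.9300, -1.4600, -0.0450)
v + (F/m)dt = (-0.5075, 0.7725, 1.1850)
(τ − ω×Iω)/I = (2.1042, -0.5600, 0.6906)
new body rate ω' = (0.4052, 0.4720, -1.4655)
q⊗(0,ω) = (0.4885041, 0.4189395, 0.3306646, 1.4375375)
q + ½dt·q⊗(0,ω), renormalized = (-0.7074, 0.4226, -0.4948, 0.2761)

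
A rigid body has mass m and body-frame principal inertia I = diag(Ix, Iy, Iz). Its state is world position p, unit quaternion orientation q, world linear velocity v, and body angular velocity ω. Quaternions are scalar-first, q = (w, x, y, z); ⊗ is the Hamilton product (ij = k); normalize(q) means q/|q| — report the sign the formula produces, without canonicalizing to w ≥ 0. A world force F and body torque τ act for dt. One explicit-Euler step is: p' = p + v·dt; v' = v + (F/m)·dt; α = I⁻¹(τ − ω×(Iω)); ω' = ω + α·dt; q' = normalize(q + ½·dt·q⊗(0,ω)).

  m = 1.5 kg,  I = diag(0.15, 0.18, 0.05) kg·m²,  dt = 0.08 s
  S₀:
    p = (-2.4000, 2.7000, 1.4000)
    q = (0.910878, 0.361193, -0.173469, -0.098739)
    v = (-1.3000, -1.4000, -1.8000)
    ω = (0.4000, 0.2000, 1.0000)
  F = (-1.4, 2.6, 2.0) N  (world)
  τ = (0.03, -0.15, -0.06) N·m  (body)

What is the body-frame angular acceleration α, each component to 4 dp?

gyro term ω×Iω = (-0.0260, 0.0400, 0.0024)
(τ − ω×Iω)/I = (0.3733, -1.0556, -1.2480)

α = (0.3733, -1.0556, -1.2480)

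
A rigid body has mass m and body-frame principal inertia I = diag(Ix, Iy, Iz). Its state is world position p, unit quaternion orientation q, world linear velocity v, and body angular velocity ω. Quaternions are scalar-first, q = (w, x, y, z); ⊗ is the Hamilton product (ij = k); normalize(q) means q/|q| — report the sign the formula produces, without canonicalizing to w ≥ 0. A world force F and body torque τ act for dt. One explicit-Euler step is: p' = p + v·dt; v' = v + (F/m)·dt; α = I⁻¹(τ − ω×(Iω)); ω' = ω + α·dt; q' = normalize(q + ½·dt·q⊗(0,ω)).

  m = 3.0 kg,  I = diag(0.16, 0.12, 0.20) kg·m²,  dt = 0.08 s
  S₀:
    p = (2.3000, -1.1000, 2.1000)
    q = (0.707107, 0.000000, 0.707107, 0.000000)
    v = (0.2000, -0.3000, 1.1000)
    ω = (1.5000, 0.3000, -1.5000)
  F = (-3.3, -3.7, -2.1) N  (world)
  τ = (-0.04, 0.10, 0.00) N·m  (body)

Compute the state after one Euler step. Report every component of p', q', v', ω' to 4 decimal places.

precession coupling ω×(Iω) = (-0.0360, 0.0900, -0.0180)
(τ − ω×Iω)/I = (-0.0250, 0.0833, 0.0900)
ω + α·dt = (1.4980, 0.3067, -1.4928)
2q̇ = q⊗(0,ω) = (-0.2121321, 0.0000000, 0.2121321, -2.1213210)
updated quaternion q' = (0.6961, 0.0000, 0.7130, -0.0845)
a = F/m = (-1.1000, -1.2333, -0.7000)
new position p' = (2.3160, -1.1240, 2.1880)
v + (F/m)dt = (0.1120, -0.3987, 1.0440)

p' = (2.3160, -1.1240, 2.1880)
q' = (0.6961, 0.0000, 0.7130, -0.0845)
v' = (0.1120, -0.3987, 1.0440)
ω' = (1.4980, 0.3067, -1.4928)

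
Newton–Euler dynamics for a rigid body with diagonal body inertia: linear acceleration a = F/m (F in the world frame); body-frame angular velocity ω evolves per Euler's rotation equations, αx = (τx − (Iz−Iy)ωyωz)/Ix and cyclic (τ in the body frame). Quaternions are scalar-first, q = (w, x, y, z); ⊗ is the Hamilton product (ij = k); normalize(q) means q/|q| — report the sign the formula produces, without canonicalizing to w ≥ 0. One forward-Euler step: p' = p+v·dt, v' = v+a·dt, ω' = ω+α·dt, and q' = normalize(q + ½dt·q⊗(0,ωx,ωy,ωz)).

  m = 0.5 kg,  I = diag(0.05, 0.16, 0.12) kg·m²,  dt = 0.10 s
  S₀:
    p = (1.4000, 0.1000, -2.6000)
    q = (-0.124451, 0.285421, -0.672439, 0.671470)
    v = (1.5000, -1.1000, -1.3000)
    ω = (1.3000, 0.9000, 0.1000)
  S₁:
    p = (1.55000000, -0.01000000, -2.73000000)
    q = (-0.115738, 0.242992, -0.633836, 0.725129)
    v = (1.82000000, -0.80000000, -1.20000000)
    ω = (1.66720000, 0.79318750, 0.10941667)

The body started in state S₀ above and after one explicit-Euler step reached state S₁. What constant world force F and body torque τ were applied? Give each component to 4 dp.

rate change Δω = (0.36720000, -0.10681250, 0.00941667)
τ = I·(Δω/dt) + ω₀×(Iω₀) = (0.1800, -0.1800, 0.1400)
Δv = v₁−v₀ = (0.32000000, 0.30000000, 0.10000000)
m·(v₁−v₀)/dt = (1.6000, 1.5000, 0.5000)

F = (1.6000, 1.5000, 0.5000)
τ = (0.1800, -0.1800, 0.1400)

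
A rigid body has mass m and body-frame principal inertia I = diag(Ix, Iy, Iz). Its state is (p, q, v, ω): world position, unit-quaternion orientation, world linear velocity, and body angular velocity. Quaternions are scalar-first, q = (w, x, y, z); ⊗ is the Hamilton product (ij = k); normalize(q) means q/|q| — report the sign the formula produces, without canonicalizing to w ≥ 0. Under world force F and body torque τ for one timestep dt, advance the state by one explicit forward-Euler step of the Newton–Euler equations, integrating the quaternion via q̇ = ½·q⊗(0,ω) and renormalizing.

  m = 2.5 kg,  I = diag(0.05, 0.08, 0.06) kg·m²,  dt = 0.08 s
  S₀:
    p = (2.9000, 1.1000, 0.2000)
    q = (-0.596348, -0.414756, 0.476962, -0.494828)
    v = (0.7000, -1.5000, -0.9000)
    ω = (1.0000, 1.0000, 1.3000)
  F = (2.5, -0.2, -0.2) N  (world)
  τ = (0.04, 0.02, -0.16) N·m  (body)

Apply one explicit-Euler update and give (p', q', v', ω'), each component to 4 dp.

p' = (2.9560, 0.9800, 0.1280)
q' = (-0.5714, -0.3929, 0.4535, -0.5599)
v' = (0.7800, -1.5064, -0.9064)
ω' = (1.1056, 1.0330, 1.0467)

ω×(Iω) gyroscopic = (-0.0260, -0.0130, 0.0300)
α = I⁻¹(τ − ω×Iω) = (1.3200, 0.4125, -3.1667)
ω' = ω + α·dt = (1.1056, 1.0330, 1.0467)
Hamilton product q⊗(0,ω) = (0.5810704, 0.5185306, -0.5519932, -1.6669704)
q + ½dt·q⊗(0,ω), renormalized = (-0.5714, -0.3929, 0.4535, -0.5599)
new position p' = (2.9560, 0.9800, 0.1280)
new velocity v' = (0.7800, -1.5064, -0.9064)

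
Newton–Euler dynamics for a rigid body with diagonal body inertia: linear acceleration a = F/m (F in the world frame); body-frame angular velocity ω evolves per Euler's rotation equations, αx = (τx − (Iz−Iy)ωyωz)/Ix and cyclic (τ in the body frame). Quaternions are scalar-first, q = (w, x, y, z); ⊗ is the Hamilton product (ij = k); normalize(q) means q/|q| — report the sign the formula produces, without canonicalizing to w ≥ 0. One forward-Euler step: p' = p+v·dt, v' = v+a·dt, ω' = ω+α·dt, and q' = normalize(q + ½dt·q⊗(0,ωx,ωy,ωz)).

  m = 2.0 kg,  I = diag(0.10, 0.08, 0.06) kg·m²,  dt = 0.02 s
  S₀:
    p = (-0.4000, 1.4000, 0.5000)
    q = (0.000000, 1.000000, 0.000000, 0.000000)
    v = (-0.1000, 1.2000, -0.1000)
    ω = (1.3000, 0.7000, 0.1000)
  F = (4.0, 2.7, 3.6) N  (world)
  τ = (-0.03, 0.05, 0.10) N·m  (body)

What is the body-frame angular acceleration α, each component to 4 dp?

precession coupling ω×(Iω) = (-0.0014, 0.0052, -0.0182)
(τ − ω×Iω)/I = (-0.2860, 0.5600, 1.9700)

α = (-0.2860, 0.5600, 1.9700)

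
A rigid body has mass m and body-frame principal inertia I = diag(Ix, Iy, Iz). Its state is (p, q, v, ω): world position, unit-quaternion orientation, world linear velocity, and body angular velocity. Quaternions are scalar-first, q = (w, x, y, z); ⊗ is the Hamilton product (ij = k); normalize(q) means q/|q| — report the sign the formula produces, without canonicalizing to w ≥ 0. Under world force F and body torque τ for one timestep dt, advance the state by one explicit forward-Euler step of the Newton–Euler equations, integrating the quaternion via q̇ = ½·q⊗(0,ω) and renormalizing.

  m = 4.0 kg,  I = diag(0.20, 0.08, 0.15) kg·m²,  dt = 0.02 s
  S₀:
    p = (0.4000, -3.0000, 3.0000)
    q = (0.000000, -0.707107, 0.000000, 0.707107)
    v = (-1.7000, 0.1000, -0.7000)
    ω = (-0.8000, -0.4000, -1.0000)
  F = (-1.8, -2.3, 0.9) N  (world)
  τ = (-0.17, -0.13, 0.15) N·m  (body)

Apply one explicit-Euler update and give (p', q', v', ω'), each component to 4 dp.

p' = (0.3660, -2.9980, 2.9860)
q' = (0.0014, -0.7042, -0.0127, 0.7099)
v' = (-1.7090, 0.0885, -0.6955)
ω' = (-0.8198, -0.4425, -0.9749)

(τ − ω×Iω)/I = (-0.9900, -2.1250, 1.2560)
new body rate ω' = (-0.8198, -0.4425, -0.9749)
Hamilton product q⊗(0,ω) = (0.1414214, 0.2828428, -1.2727926, 0.2828428)
q + ½dt·q⊗(0,ω), renormalized = (0.0014, -0.7042, -0.0127, 0.7099)
linear accel F/m = (-0.4500, -0.5750, 0.2250)
new position p' = (0.3660, -2.9980, 2.9860)
v + (F/m)dt = (-1.7090, 0.0885, -0.6955)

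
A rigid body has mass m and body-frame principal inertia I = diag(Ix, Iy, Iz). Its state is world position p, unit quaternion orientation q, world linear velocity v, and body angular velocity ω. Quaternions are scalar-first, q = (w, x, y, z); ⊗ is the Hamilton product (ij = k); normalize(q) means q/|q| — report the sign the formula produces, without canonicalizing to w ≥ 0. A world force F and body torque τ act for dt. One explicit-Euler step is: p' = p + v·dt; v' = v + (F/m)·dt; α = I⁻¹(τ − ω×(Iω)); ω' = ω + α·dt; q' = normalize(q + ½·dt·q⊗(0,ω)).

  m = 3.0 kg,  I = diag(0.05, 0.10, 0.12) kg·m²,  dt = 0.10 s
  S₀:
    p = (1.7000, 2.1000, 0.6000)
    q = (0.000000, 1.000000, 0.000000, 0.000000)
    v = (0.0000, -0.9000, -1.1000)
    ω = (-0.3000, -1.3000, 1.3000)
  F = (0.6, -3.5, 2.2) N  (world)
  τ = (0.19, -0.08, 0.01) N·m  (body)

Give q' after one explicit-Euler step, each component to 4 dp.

q' = (0.0149, 0.9957, -0.0647, -0.0647)

q⊗(0,ω) = (0.3000000, 0.0000000, -1.3000000, -1.3000000)
q + ½dt·q⊗(0,ω), renormalized = (0.0149, 0.9957, -0.0647, -0.0647)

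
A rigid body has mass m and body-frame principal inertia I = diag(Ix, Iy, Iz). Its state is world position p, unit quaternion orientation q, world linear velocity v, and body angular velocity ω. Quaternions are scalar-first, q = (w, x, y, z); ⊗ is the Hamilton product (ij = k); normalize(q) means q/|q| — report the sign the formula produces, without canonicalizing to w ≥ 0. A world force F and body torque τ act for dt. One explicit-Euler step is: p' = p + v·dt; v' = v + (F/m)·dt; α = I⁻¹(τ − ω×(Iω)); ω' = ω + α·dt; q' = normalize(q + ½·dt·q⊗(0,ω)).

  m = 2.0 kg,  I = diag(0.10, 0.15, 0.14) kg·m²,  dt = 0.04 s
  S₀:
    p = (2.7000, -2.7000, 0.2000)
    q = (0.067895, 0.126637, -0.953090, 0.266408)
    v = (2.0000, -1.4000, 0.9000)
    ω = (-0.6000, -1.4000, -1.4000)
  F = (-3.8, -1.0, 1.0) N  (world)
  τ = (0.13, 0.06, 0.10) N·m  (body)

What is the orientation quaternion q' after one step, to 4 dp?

q' = (0.0501, 0.1598, -0.9538, 0.2493)

Hamilton product q⊗(0,ω) = (-0.8853726, 1.6665602, -0.0776060, -0.8441988)
updated quaternion q' = (0.0501, 0.1598, -0.9538, 0.2493)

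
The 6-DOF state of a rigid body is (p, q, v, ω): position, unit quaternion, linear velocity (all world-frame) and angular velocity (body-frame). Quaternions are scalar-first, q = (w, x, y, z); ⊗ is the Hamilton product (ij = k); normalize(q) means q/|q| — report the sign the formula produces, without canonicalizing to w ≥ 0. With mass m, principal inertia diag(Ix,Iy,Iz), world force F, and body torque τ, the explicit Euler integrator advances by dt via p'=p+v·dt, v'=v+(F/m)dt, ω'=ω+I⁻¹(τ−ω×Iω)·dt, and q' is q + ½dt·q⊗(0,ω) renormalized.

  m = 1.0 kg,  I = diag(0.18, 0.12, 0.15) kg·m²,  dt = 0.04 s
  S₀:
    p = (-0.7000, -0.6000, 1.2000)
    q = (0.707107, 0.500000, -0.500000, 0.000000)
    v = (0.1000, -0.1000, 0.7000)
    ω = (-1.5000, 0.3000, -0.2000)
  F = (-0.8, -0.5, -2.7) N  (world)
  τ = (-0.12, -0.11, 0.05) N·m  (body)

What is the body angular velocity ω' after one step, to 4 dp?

ω×(Iω) gyroscopic = (-0.0018, 0.0090, 0.0270)
(τ − ω×Iω)/I = (-0.6567, -0.9917, 0.1533)
ω' = ω + α·dt = (-1.5263, 0.2603, -0.1939)

ω' = (-1.5263, 0.2603, -0.1939)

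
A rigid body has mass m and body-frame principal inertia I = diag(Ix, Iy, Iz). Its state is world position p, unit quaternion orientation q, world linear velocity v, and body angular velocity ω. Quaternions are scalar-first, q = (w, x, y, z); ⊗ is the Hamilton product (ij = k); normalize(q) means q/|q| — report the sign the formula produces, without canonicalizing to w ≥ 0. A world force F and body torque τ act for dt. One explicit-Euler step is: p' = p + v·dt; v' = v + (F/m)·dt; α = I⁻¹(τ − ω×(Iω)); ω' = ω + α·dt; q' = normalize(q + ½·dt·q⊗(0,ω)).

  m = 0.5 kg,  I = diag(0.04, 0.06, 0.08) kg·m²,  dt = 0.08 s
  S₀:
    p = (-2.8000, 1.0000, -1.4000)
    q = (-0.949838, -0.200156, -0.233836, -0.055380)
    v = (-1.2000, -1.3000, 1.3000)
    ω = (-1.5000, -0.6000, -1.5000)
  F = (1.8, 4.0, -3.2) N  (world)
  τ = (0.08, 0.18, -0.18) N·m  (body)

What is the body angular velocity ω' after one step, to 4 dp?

ω' = (-1.3760, -0.2400, -1.6980)

gyro term ω×Iω = (0.0180, -0.0900, 0.0180)
angular accel α = (1.5500, 4.5000, -2.4750)
ω + α·dt = (-1.3760, -0.2400, -1.6980)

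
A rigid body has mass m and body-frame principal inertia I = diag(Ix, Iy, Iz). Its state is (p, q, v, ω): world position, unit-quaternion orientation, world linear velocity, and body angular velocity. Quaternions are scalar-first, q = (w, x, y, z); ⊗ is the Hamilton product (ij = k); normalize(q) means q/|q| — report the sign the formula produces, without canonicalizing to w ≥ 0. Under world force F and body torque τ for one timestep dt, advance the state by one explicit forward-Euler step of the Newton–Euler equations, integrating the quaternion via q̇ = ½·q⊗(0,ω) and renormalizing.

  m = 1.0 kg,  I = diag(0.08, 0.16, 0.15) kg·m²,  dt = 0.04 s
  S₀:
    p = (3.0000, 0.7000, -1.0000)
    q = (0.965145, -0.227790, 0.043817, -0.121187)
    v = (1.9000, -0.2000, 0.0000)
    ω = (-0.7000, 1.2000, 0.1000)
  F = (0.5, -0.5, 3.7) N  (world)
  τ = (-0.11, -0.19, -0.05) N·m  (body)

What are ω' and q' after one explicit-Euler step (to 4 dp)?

precession coupling ω×(Iω) = (-0.0012, 0.0049, -0.0672)
(τ − ω×Iω)/I = (-1.3600, -1.2181, 0.1147)
new body rate ω' = (-0.7544, 1.1513, 0.1046)
q⊗(0,ω) = (-0.1999147, -0.5257954, 1.2657839, -0.1461616)
q' = normalize(q + ½dt·q⊗(0,ω)) = (0.9608, -0.2382, 0.0691, -0.1241)

ω' = (-0.7544, 1.1513, 0.1046)
q' = (0.9608, -0.2382, 0.0691, -0.1241)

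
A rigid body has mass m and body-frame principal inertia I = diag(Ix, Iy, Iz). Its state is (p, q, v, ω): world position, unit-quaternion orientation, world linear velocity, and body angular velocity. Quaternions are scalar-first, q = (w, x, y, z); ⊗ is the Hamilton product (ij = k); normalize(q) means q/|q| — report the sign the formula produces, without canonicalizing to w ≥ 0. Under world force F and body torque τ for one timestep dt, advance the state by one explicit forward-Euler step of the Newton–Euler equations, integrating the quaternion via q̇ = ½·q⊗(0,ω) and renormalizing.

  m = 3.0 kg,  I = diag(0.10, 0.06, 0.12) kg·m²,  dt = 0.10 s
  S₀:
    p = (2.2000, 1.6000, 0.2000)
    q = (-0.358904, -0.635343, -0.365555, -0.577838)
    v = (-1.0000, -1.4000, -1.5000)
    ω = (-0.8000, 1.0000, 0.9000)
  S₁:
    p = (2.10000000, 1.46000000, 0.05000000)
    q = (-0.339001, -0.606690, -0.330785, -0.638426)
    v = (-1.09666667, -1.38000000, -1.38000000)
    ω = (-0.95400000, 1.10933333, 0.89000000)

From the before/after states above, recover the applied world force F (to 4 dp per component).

F = (-2.9000, 0.6000, 3.6000)

velocity change Δv = (-0.09666667, 0.02000000, 0.12000000)
applied force F = (-2.9000, 0.6000, 3.6000)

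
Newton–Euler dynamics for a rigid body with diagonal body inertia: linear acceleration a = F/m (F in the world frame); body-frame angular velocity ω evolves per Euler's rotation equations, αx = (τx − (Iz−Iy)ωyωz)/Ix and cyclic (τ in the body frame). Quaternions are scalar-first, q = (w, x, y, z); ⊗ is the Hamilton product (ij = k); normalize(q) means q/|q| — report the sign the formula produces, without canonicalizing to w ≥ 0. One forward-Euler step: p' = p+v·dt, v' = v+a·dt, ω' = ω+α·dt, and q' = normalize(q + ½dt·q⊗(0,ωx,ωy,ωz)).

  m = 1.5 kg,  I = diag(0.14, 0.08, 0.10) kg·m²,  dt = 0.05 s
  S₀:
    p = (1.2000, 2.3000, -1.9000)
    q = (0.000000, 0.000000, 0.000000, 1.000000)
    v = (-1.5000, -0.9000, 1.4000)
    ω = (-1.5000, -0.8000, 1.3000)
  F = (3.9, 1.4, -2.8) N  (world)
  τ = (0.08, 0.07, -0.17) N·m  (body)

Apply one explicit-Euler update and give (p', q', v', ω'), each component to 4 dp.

angular accel α = (0.7200, 1.8500, -0.9800)
ω' = ω + α·dt = (-1.4640, -0.7075, 1.2510)
2q̇ = q⊗(0,ω) = (-1.3000000, 0.8000000, -1.5000000, 0.0000000)
q + ½dt·q⊗(0,ω), renormalized = (-0.0325, 0.0200, -0.0374, 0.9986)
new position p' = (1.1250, 2.2550, -1.8300)
v + (F/m)dt = (-1.3700, -0.8533, 1.3067)

p' = (1.1250, 2.2550, -1.8300)
q' = (-0.0325, 0.0200, -0.0374, 0.9986)
v' = (-1.3700, -0.8533, 1.3067)
ω' = (-1.4640, -0.7075, 1.2510)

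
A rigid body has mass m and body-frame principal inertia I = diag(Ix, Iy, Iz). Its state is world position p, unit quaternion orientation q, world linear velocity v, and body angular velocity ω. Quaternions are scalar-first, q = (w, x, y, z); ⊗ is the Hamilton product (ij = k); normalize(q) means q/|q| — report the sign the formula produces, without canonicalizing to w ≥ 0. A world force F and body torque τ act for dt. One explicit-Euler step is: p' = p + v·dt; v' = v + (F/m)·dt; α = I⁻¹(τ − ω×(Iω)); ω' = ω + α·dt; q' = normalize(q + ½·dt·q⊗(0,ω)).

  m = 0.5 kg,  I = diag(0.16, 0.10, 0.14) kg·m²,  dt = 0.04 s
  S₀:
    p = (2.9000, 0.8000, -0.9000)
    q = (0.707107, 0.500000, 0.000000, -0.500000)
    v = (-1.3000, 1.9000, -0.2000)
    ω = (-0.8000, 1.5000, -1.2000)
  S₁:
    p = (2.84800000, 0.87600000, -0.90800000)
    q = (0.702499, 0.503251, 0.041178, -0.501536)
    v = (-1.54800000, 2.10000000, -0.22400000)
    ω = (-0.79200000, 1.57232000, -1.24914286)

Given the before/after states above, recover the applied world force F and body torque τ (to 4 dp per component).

F = (-3.1000, 2.5000, -0.3000)
τ = (-0.0400, 0.2000, -0.1000)

Δω = ω₁−ω₀ = (0.00800000, 0.07232000, -0.04914286)
τ = I·(Δω/dt) + ω₀×(Iω₀) = (-0.0400, 0.2000, -0.1000)
Δv = v₁−v₀ = (-0.24800000, 0.20000000, -0.02400000)
F = m·Δv/dt = (-3.1000, 2.5000, -0.3000)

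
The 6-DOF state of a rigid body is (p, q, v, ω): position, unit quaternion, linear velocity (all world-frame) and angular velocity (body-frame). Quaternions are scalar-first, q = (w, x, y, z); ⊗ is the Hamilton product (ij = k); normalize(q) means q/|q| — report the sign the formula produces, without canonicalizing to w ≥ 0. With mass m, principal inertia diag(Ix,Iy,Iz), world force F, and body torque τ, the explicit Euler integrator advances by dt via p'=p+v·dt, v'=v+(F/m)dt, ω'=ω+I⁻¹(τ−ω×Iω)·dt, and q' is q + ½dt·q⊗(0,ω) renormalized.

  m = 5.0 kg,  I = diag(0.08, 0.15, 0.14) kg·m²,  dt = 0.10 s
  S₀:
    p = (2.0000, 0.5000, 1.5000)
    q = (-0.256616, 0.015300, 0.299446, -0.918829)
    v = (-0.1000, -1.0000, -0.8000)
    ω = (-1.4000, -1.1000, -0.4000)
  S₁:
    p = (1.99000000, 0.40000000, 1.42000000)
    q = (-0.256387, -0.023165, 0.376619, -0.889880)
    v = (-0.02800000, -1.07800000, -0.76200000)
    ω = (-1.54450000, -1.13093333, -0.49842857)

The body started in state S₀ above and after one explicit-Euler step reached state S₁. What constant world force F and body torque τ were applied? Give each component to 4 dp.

F = (3.6000, -3.9000, 1.9000)
τ = (-0.1200, -0.0800, -0.0300)

v₁ − v₀ = (0.07200000, -0.07800000, 0.03800000)
applied force F = (3.6000, -3.9000, 1.9000)
Δω = ω₁−ω₀ = (-0.14450000, -0.03093333, -0.09842857)
I·α + gyro = (-0.1200, -0.0800, -0.0300)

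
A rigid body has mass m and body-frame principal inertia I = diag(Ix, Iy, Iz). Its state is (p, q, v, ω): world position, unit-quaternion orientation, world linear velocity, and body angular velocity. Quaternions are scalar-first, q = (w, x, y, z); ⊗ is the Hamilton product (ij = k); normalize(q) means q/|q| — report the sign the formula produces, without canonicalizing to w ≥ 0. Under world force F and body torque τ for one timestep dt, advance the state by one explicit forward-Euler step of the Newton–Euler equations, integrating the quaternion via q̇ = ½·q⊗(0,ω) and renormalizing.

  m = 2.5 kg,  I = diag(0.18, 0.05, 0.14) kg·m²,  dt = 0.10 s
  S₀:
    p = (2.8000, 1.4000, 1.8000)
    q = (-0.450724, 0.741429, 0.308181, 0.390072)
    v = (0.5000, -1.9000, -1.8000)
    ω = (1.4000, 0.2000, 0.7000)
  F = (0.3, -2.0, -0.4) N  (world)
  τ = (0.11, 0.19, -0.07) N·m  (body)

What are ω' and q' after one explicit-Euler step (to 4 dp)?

precession coupling ω×(Iω) = (0.0126, 0.0392, -0.0364)
α = I⁻¹(τ − ω×Iω) = (0.5411, 3.0160, -0.2400)
ω + α·dt = (1.4541, 0.5016, 0.6760)
Hamilton product q⊗(0,ω) = (-1.3726872, -0.4933013, -0.0630443, -0.5986744)
q + ½dt·q⊗(0,ω), renormalized = (-0.5177, 0.7145, 0.3041, 0.3590)

ω' = (1.4541, 0.5016, 0.6760)
q' = (-0.5177, 0.7145, 0.3041, 0.3590)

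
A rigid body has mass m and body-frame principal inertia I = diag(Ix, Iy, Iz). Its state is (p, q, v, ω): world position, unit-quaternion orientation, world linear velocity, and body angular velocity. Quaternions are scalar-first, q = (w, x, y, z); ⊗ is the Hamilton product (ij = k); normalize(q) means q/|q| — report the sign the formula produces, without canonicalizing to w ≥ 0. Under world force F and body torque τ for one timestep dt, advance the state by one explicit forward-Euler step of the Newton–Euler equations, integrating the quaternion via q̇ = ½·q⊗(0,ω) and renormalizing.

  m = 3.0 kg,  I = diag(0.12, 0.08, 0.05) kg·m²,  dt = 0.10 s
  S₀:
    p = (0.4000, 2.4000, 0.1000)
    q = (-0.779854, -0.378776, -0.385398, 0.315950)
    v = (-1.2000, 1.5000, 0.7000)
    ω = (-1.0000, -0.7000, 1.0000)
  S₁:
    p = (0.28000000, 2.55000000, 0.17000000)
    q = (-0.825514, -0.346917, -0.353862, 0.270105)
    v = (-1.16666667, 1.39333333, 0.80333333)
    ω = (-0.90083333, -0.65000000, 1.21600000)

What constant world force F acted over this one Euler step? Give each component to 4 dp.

F = (1.0000, -3.2000, 3.1000)

v₁ − v₀ = (0.03333333, -0.10666667, 0.10333333)
F = m·Δv/dt = (1.0000, -3.2000, 3.1000)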